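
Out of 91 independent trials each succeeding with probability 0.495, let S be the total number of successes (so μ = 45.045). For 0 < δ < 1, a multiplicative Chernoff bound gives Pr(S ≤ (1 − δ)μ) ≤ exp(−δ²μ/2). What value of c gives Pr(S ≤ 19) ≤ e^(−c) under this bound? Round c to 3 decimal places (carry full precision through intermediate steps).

Write 19 = (1 − δ)μ, so δ = 1 − 19/45.045 = 0.5781996…
Then the exponent is δ²μ/2 = (μ − 19)²/(2μ) = 7.529604.

7.530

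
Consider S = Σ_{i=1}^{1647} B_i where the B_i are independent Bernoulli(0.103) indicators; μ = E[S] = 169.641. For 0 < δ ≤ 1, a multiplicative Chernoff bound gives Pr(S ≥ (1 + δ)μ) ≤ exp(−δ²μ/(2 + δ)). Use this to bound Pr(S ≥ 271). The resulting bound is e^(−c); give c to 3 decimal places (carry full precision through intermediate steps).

Write 271 = (1 + δ)μ, so δ = 271/169.641 − 1 = 0.5974912…
Then the exponent is δ²μ/(2 + δ) = (271 − μ)² / (μ·(2 + δ)) = 23.315231.

23.315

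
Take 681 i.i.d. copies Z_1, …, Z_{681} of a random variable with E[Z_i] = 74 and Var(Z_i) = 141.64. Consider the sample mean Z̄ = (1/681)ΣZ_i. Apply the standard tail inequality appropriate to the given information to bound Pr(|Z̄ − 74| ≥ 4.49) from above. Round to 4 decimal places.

0.0103

With mean and variance of each term known, Chebyshev's inequality bounds the deviation of the sum (or sample mean).
Var(Z̄) = Var(Z_i)/n = 141.64/681 = 0.20799.
Chebyshev: Pr(|Z̄ − 74| ≥ 4.49) ≤ Var(Z̄)/(4.49)² = 141.64/(681·4.49²) = 0.0103.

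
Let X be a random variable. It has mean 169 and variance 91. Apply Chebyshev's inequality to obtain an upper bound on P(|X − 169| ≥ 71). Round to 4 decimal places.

0.0181

Chebyshev: P(|X − μ| ≥ t) ≤ Var(X)/t².
Bound = 91 / 5041 = 0.0181.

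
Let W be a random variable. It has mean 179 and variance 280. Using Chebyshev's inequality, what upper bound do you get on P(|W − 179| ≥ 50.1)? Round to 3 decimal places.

0.112

Chebyshev: P(|W − μ| ≥ t) ≤ Var(W)/t².
Bound = 280 / 2510.01 = 0.1116.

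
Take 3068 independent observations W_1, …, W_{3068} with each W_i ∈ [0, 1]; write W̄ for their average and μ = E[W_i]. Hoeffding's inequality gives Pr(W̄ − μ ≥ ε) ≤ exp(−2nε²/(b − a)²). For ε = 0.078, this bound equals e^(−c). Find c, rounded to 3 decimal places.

37.331

c = 2nε²/(b − a)² = 2·3068·0.078² / 1² = 37.3314.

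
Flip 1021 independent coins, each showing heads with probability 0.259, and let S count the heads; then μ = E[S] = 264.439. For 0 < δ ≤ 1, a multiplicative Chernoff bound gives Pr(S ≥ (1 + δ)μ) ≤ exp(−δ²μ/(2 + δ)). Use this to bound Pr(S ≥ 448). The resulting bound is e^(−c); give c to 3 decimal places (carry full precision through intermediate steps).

47.295

Write 448 = (1 + δ)μ, so δ = 448/264.439 − 1 = 0.6941525…
Then the exponent is δ²μ/(2 + δ) = (448 − μ)² / (μ·(2 + δ)) = 47.294773.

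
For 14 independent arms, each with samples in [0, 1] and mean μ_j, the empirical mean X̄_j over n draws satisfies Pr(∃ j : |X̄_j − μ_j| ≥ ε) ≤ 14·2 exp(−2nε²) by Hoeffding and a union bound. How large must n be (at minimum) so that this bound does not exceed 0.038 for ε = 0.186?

Need 2·14·exp(−2nε²) ≤ 0.038, i.e. exp(−2nε²) ≤ 0.038/28.
So 2nε² ≥ ln(28/0.038) = 6.602374.
Hence n ≥ 6.602374/(2·0.186²) = 95.421.
The smallest integer n is 96.

96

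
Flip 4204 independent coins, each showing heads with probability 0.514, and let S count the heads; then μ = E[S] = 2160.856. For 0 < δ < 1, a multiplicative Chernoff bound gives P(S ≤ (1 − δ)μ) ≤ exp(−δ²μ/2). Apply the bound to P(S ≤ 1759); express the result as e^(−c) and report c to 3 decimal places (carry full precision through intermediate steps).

37.367

Write 1759 = (1 − δ)μ, so δ = 1 − 1759/2160.856 = 0.1859707…
Then the exponent is δ²μ/2 = (μ − 1759)²/(2μ) = 37.366730.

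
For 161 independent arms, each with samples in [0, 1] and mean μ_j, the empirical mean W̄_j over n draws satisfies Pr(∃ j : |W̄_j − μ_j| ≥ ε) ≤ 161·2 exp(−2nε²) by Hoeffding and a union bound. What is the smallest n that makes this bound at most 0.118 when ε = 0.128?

242

Need 2·161·exp(−2nε²) ≤ 0.118, i.e. exp(−2nε²) ≤ 0.118/322.
So 2nε² ≥ ln(322/0.118) = 7.911622.
Hence n ≥ 7.911622/(2·0.128²) = 241.444.
The smallest integer n is 242.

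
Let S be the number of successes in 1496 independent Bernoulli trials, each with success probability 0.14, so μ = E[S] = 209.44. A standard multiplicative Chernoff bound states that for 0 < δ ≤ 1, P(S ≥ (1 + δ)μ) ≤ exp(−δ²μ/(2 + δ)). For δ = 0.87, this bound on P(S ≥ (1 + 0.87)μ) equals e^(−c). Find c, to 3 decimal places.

55.235

c = δ²μ/(2 + δ) = 0.87²·209.44/(2 + 0.87) = 55.2352.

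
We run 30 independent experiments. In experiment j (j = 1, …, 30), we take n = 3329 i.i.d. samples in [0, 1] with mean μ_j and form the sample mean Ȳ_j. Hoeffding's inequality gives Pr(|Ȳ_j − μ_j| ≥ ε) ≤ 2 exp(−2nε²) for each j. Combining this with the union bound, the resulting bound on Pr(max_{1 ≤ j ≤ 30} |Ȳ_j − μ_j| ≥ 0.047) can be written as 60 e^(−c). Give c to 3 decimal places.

Union bound over the 30 events: Pr(max_{1 ≤ j ≤ 30} |Ȳ_j − μ_j| ≥ 0.047) ≤ 30·2·exp(−2nε²) = 60 exp(−2·3329·0.047²).
So c = 2·3329·0.047² = 14.7075.

14.708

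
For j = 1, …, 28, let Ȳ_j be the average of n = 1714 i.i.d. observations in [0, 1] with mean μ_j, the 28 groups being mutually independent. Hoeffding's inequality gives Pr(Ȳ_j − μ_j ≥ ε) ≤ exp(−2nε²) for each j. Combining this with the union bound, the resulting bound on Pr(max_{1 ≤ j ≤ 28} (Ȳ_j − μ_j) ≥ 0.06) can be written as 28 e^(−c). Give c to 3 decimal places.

Union bound over the 28 events: Pr(max_{1 ≤ j ≤ 28} (Ȳ_j − μ_j) ≥ 0.06) ≤ 28·exp(−2nε²) = 28 exp(−2·1714·0.06²).
So c = 2·1714·0.06² = 12.3408.

12.341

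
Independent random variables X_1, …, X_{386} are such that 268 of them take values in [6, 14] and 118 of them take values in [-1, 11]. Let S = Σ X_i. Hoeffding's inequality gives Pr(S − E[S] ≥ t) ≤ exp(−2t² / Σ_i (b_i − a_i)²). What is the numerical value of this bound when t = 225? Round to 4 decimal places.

Σ(b_i − a_i)² = 268·8² + 118·12² = 34144.
Exponent = 2·225² / 34144 = 2.96538.
Bound = exp(−2.96538) = 0.05154.

0.0515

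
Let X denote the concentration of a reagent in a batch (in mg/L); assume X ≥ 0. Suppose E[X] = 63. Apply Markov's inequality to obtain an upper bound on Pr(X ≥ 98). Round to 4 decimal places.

Markov's inequality: for a non-negative random variable, Pr(X ≥ a) ≤ E[X]/a.
Here E[X] = 63 and a = 98, so the bound is 63/98 = 0.6429.

0.6429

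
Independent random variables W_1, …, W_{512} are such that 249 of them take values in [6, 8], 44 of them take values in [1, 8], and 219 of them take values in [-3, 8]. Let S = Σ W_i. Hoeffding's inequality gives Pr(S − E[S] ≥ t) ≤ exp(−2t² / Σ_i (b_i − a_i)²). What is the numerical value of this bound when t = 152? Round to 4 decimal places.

Σ(b_i − a_i)² = 249·2² + 44·7² + 219·11² = 29651.
Exponent = 2·152² / 29651 = 1.55840.
Bound = exp(−1.55840) = 0.21047.

0.2105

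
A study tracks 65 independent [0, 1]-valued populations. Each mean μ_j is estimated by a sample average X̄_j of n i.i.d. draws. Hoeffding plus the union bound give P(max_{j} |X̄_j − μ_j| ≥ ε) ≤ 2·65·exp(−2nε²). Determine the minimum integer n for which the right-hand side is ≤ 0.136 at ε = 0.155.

Need 2·65·exp(−2nε²) ≤ 0.136, i.e. exp(−2nε²) ≤ 0.136/130.
So 2nε² ≥ ln(130/0.136) = 6.862635.
Hence n ≥ 6.862635/(2·0.155²) = 142.823.
The smallest integer n is 143.

143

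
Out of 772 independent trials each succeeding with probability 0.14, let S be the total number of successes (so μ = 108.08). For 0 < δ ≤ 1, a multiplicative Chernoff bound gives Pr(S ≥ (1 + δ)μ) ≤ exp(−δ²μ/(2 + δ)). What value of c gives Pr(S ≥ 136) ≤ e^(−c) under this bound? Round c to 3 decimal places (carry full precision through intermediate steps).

3.194

Write 136 = (1 + δ)μ, so δ = 136/108.08 − 1 = 0.2583272…
Then the exponent is δ²μ/(2 + δ) = (136 − μ)² / (μ·(2 + δ)) = 3.193733.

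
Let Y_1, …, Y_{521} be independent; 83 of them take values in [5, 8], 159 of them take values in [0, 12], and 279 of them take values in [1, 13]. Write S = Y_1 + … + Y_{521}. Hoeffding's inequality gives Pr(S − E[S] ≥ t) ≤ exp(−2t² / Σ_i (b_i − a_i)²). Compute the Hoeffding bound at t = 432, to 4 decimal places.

0.0029

Σ(b_i − a_i)² = 83·3² + 159·12² + 279·12² = 63819.
Exponent = 2·432² / 63819 = 5.84854.
Bound = exp(−5.84854) = 0.00288.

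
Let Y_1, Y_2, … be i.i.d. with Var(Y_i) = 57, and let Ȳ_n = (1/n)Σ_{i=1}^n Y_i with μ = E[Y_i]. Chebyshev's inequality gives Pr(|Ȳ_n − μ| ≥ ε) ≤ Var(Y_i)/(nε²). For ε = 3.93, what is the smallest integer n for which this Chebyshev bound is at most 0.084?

Require 57/(n·3.93²) ≤ 0.084, i.e. n ≥ 57/(0.084·3.93²) = 43.935.
The smallest integer n is 44.

44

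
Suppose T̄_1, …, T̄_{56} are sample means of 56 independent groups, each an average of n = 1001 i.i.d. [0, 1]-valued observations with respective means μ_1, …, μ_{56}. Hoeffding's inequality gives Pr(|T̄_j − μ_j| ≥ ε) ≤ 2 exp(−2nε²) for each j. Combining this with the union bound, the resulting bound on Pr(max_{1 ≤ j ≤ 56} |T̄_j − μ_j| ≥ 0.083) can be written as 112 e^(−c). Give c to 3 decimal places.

13.792

Union bound over the 56 events: Pr(max_{1 ≤ j ≤ 56} |T̄_j − μ_j| ≥ 0.083) ≤ 56·2·exp(−2nε²) = 112 exp(−2·1001·0.083²).
So c = 2·1001·0.083² = 13.7918.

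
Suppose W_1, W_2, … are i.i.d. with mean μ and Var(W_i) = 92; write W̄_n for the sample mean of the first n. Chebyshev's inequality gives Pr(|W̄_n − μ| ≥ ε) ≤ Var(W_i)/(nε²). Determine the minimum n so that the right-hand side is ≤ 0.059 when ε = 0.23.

Require 92/(n·0.23²) ≤ 0.059, i.e. n ≥ 92/(0.059·0.23²) = 29476.787.
The smallest integer n is 29477.

29477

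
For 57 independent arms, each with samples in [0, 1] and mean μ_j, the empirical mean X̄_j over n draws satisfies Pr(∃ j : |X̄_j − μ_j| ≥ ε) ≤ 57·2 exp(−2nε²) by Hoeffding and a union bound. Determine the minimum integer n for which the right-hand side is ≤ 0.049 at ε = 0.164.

145

Need 2·57·exp(−2nε²) ≤ 0.049, i.e. exp(−2nε²) ≤ 0.049/114.
So 2nε² ≥ ln(114/0.049) = 7.752133.
Hence n ≥ 7.752133/(2·0.164²) = 144.113.
The smallest integer n is 145.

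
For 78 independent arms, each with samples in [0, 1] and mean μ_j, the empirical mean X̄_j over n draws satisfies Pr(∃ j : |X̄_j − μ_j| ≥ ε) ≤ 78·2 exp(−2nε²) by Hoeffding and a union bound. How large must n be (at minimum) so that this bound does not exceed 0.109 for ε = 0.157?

148

Need 2·78·exp(−2nε²) ≤ 0.109, i.e. exp(−2nε²) ≤ 0.109/156.
So 2nε² ≥ ln(156/0.109) = 7.266263.
Hence n ≥ 7.266263/(2·0.157²) = 147.395.
The smallest integer n is 148.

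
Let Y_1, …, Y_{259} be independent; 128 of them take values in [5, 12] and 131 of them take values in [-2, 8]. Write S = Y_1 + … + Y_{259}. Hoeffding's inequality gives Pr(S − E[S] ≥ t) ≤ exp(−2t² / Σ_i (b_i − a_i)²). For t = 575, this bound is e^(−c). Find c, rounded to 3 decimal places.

Σ(b_i − a_i)² = 128·7² + 131·10² = 19372.
c = 2t² / 19372 = 2·575² / 19372 = 34.1343.

34.134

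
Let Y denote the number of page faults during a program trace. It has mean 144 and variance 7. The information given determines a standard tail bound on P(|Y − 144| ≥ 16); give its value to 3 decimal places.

0.027

Mean and variance are known, so Chebyshev's inequality applies.
Chebyshev: P(|Y − μ| ≥ t) ≤ Var(Y)/t².
Bound = 7 / 256 = 0.0273.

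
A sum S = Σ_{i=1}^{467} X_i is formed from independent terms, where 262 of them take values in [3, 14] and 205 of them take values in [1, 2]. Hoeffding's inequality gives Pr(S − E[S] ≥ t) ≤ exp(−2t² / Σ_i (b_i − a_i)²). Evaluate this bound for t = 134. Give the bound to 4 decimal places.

Σ(b_i − a_i)² = 262·11² + 205·1² = 31907.
Exponent = 2·134² / 31907 = 1.12552.
Bound = exp(−1.12552) = 0.32448.

0.3245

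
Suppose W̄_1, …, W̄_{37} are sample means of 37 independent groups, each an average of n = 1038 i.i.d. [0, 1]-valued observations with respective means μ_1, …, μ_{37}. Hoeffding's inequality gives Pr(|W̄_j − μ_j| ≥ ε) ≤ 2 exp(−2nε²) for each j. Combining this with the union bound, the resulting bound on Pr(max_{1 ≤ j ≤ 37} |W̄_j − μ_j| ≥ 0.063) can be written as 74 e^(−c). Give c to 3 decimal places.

Union bound over the 37 events: Pr(max_{1 ≤ j ≤ 37} |W̄_j − μ_j| ≥ 0.063) ≤ 37·2·exp(−2nε²) = 74 exp(−2·1038·0.063²).
So c = 2·1038·0.063² = 8.2396.

8.240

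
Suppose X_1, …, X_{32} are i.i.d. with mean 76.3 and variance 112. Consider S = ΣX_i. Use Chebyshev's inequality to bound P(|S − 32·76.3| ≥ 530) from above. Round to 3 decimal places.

0.013

Var(S) = n·Var(X_i) = 32·112 = 3584.
Chebyshev: P(|S − 32·76.3| ≥ 530) ≤ Var(S)/530² = 3584/280900 = 0.0128.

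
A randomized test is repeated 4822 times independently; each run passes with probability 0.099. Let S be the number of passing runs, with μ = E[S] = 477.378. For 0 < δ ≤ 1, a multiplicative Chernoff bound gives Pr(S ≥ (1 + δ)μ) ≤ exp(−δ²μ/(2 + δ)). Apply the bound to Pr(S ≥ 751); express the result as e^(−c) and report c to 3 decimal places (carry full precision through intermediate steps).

Write 751 = (1 + δ)μ, so δ = 751/477.378 − 1 = 0.5731768…
Then the exponent is δ²μ/(2 + δ) = (751 − μ)² / (μ·(2 + δ)) = 60.949479.

60.949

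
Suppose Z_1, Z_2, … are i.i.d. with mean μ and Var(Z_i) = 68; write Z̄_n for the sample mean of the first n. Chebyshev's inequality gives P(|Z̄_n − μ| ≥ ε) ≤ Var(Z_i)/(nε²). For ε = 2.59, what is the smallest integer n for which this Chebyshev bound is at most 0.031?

327

Require 68/(n·2.59²) ≤ 0.031, i.e. n ≥ 68/(0.031·2.59²) = 327.000.
The smallest integer n is 327.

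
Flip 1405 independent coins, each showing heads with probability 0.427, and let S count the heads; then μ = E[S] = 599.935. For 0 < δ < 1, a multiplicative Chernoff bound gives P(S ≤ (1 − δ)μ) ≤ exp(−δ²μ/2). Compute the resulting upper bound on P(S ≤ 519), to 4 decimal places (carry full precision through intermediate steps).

0.0043

Write 519 = (1 − δ)μ, so δ = 1 − 519/599.935 = 0.1349063…
Then the exponent is δ²μ/2 = (μ − 519)²/(2μ) = 5.459320.
Bound = exp(−5.459320) = 0.00426.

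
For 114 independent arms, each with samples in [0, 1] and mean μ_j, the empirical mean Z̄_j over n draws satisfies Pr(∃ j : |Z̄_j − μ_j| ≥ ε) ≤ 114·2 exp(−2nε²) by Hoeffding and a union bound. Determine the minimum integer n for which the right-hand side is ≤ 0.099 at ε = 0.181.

Need 2·114·exp(−2nε²) ≤ 0.099, i.e. exp(−2nε²) ≤ 0.099/228.
So 2nε² ≥ ln(228/0.099) = 7.741981.
Hence n ≥ 7.741981/(2·0.181²) = 118.158.
The smallest integer n is 119.

119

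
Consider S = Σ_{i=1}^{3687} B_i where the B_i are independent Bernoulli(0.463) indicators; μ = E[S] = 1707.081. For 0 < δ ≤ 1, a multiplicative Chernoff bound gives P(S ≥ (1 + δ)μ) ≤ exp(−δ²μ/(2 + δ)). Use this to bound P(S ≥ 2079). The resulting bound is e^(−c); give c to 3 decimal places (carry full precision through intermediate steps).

Write 2079 = (1 + δ)μ, so δ = 2079/1707.081 − 1 = 0.2178684…
Then the exponent is δ²μ/(2 + δ) = (2079 − μ)² / (μ·(2 + δ)) = 36.534808.

36.535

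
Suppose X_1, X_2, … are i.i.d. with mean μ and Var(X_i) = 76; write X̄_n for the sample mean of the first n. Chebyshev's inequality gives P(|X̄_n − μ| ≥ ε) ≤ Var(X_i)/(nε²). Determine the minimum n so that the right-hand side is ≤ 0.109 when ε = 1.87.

200

Require 76/(n·1.87²) ≤ 0.109, i.e. n ≥ 76/(0.109·1.87²) = 199.390.
The smallest integer n is 200.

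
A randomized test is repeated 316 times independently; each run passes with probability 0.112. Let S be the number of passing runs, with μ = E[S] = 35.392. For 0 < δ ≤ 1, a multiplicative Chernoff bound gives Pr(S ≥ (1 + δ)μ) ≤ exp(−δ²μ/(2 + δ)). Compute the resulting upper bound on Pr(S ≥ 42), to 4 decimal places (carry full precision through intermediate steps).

Write 42 = (1 + δ)μ, so δ = 42/35.392 − 1 = 0.1867089…
Then the exponent is δ²μ/(2 + δ) = (42 − μ)² / (μ·(2 + δ)) = 0.564214.
Bound = exp(−0.564214) = 0.56881.

0.5688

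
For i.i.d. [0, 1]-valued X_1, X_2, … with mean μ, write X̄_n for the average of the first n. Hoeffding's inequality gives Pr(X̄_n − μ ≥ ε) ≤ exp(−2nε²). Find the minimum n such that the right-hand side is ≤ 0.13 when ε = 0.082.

152

Require exp(−2nε²) ≤ 0.13, i.e. 2nε² ≥ ln(1/0.13) = 2.040221.
So n ≥ 2.040221 / (2·0.082²) = 151.712.
The smallest integer n is 152.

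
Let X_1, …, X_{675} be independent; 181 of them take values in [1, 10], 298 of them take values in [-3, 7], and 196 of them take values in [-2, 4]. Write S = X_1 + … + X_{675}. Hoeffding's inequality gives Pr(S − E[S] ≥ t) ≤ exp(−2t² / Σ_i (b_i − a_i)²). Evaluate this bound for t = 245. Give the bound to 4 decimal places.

0.0973

Σ(b_i − a_i)² = 181·9² + 298·10² + 196·6² = 51517.
Exponent = 2·245² / 51517 = 2.33030.
Bound = exp(−2.33030) = 0.09727.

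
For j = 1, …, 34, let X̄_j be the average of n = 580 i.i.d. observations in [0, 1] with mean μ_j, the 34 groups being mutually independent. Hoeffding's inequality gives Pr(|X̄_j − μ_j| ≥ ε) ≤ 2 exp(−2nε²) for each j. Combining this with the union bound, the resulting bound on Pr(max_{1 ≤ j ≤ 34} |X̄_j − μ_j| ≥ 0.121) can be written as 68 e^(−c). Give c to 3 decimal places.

16.984

Union bound over the 34 events: Pr(max_{1 ≤ j ≤ 34} |X̄_j − μ_j| ≥ 0.121) ≤ 34·2·exp(−2nε²) = 68 exp(−2·580·0.121²).
So c = 2·580·0.121² = 16.9836.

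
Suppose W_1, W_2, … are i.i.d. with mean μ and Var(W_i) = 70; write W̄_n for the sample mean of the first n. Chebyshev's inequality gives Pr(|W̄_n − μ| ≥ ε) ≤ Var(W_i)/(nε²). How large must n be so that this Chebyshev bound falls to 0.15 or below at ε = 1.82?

Require 70/(n·1.82²) ≤ 0.15, i.e. n ≥ 70/(0.15·1.82²) = 140.885.
The smallest integer n is 141.

141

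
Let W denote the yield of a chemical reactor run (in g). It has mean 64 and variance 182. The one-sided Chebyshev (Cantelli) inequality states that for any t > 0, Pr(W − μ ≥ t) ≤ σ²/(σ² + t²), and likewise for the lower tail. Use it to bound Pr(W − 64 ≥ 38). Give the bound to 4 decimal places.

Here σ² = 182 and t = 38, so σ² + t² = 1626.
Cantelli's bound: 182/1626 = 0.1119.

0.1119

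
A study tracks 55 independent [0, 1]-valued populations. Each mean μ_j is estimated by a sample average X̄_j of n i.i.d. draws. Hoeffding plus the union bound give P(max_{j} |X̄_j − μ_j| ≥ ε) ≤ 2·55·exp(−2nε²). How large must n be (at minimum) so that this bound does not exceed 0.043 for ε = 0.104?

Need 2·55·exp(−2nε²) ≤ 0.043, i.e. exp(−2nε²) ≤ 0.043/110.
So 2nε² ≥ ln(110/0.043) = 7.847036.
Hence n ≥ 7.847036/(2·0.104²) = 362.751.
The smallest integer n is 363.

363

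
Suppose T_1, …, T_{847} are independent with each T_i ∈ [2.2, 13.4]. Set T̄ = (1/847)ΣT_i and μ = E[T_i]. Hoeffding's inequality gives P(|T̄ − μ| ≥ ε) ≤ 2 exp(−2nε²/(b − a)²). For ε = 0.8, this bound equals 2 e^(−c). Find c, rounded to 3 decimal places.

8.643

c = 2nε²/(b − a)² = 2·847·0.8² / 11.2² = 8.6429.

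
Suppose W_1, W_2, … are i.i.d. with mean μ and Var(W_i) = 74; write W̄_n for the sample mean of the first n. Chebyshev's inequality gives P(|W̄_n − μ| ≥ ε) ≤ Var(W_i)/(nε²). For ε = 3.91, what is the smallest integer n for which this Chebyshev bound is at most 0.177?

28

Require 74/(n·3.91²) ≤ 0.177, i.e. n ≥ 74/(0.177·3.91²) = 27.347.
The smallest integer n is 28.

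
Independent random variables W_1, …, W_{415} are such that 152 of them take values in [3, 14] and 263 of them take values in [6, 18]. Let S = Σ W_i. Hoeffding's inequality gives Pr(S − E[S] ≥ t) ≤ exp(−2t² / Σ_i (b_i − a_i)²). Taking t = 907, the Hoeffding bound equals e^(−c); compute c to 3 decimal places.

29.242

Σ(b_i − a_i)² = 152·11² + 263·12² = 56264.
c = 2t² / 56264 = 2·907² / 56264 = 29.2425.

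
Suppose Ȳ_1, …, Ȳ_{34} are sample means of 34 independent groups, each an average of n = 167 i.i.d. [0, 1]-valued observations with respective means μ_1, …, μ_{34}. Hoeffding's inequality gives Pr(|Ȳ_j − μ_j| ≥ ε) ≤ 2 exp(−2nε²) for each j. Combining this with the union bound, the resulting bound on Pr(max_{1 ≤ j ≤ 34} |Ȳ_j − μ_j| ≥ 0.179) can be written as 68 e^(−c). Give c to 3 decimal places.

10.702

Union bound over the 34 events: Pr(max_{1 ≤ j ≤ 34} |Ȳ_j − μ_j| ≥ 0.179) ≤ 34·2·exp(−2nε²) = 68 exp(−2·167·0.179²).
So c = 2·167·0.179² = 10.7017.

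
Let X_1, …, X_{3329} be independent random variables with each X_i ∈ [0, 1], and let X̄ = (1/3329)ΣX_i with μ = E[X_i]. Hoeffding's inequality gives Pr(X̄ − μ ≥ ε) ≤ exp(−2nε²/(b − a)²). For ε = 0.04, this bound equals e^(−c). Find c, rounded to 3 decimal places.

c = 2nε²/(b − a)² = 2·3329·0.04² / 1² = 10.6528.

10.653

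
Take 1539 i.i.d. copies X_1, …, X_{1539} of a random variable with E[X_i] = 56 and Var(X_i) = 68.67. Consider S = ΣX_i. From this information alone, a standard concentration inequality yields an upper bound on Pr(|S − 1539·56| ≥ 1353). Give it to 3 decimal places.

0.058

With mean and variance of each term known, Chebyshev's inequality bounds the deviation of the sum (or sample mean).
Var(S) = n·Var(X_i) = 1539·68.67 = 105683.13.
Chebyshev: Pr(|S − 1539·56| ≥ 1353) ≤ Var(S)/1353² = 105683.13/1830609 = 0.0577.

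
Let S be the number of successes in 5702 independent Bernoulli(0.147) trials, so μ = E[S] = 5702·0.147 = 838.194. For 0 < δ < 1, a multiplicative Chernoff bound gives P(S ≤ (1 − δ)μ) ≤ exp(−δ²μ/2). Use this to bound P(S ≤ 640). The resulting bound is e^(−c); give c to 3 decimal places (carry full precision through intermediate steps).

23.432

Write 640 = (1 − δ)μ, so δ = 1 − 640/838.194 = 0.2364536…
Then the exponent is δ²μ/2 = (μ − 640)²/(2μ) = 23.431844.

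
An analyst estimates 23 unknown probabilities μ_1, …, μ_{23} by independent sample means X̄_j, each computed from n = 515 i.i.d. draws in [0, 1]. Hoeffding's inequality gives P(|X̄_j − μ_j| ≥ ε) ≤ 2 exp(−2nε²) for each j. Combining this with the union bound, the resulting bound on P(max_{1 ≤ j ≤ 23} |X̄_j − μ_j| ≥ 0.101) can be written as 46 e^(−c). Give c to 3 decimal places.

10.507

Union bound over the 23 events: P(max_{1 ≤ j ≤ 23} |X̄_j − μ_j| ≥ 0.101) ≤ 23·2·exp(−2nε²) = 46 exp(−2·515·0.101²).
So c = 2·515·0.101² = 10.5070.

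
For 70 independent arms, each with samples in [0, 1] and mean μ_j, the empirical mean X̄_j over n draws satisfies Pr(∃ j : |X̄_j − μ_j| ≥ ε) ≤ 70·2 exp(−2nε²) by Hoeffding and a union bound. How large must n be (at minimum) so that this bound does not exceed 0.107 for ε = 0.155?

Need 2·70·exp(−2nε²) ≤ 0.107, i.e. exp(−2nε²) ≤ 0.107/140.
So 2nε² ≥ ln(140/0.107) = 7.176569.
Hence n ≥ 7.176569/(2·0.155²) = 149.356.
The smallest integer n is 150.

150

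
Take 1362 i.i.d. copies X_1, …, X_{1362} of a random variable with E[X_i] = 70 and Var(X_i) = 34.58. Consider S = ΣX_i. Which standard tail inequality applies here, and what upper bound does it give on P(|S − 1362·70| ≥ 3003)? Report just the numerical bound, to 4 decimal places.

0.0052

With mean and variance of each term known, Chebyshev's inequality bounds the deviation of the sum (or sample mean).
Var(S) = n·Var(X_i) = 1362·34.58 = 47097.96.
Chebyshev: P(|S − 1362·70| ≥ 3003) ≤ Var(S)/3003² = 47097.96/9018009 = 0.0052.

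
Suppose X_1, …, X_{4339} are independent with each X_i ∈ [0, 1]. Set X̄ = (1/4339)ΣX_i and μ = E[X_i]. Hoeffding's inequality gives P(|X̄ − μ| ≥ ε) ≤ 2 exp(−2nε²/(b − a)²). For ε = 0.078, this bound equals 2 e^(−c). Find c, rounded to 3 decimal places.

52.797

c = 2nε²/(b − a)² = 2·4339·0.078² / 1² = 52.7970.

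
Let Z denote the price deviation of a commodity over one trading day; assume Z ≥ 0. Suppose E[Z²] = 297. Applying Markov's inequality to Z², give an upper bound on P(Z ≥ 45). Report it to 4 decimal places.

0.1467

Since Z ≥ 0, the event {Z ≥ 45} is the same as {Z² ≥ 2025}.
Markov's inequality applied to Z² gives P(Z² ≥ 2025) ≤ E[Z²]/2025 = 297/2025 = 0.1467.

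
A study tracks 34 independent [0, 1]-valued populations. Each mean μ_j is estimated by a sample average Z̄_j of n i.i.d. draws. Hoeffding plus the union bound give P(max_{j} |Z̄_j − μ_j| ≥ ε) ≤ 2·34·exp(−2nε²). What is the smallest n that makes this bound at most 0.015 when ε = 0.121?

Need 2·34·exp(−2nε²) ≤ 0.015, i.e. exp(−2nε²) ≤ 0.015/68.
So 2nε² ≥ ln(68/0.015) = 8.419213.
Hence n ≥ 8.419213/(2·0.121²) = 287.522.
The smallest integer n is 288.

288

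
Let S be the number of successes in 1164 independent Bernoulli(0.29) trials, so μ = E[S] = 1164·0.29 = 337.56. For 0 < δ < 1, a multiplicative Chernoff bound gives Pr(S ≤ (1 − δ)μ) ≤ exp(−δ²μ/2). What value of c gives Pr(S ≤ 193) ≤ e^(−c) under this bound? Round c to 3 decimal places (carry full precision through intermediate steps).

Write 193 = (1 − δ)μ, so δ = 1 − 193/337.56 = 0.4282498…
Then the exponent is δ²μ/2 = (μ − 193)²/(2μ) = 30.953895.

30.954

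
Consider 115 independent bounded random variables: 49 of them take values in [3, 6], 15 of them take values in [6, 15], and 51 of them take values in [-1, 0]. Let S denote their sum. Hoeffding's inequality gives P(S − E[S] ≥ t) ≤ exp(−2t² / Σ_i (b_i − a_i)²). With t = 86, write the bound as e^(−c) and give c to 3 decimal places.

Σ(b_i − a_i)² = 49·3² + 15·9² + 51·1² = 1707.
c = 2t² / 1707 = 2·86² / 1707 = 8.6655.

8.665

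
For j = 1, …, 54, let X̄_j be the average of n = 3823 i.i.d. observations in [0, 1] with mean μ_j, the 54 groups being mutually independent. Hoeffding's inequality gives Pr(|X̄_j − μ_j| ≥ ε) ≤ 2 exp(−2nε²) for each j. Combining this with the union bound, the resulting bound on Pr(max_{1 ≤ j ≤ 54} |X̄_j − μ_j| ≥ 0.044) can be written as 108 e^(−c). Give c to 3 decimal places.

14.803

Union bound over the 54 events: Pr(max_{1 ≤ j ≤ 54} |X̄_j − μ_j| ≥ 0.044) ≤ 54·2·exp(−2nε²) = 108 exp(−2·3823·0.044²).
So c = 2·3823·0.044² = 14.8027.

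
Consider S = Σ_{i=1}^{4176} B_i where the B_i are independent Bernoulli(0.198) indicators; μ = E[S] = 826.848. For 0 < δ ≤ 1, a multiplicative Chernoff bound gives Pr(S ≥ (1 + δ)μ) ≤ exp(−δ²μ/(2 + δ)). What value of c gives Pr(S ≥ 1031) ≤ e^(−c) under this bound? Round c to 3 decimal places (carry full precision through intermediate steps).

Write 1031 = (1 + δ)μ, so δ = 1031/826.848 − 1 = 0.2469039…
Then the exponent is δ²μ/(2 + δ) = (1031 − μ)² / (μ·(2 + δ)) = 22.433503.

22.434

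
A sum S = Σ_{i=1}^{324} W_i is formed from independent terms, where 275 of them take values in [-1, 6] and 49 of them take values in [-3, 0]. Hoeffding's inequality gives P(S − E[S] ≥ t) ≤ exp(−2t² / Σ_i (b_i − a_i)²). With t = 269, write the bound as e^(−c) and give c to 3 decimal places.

10.400

Σ(b_i − a_i)² = 275·7² + 49·3² = 13916.
c = 2t² / 13916 = 2·269² / 13916 = 10.3997.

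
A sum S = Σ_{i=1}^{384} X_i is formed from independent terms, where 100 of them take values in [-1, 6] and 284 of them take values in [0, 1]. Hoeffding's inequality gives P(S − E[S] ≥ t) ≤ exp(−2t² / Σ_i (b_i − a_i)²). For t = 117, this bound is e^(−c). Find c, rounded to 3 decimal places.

5.281

Σ(b_i − a_i)² = 100·7² + 284·1² = 5184.
c = 2t² / 5184 = 2·117² / 5184 = 5.2812.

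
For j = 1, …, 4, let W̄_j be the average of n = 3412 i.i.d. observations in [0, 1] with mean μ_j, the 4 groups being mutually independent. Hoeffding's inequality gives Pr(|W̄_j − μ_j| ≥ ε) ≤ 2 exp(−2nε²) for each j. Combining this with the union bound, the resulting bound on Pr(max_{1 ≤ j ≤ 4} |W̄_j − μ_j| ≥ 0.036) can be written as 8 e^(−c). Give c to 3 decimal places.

8.844

Union bound over the 4 events: Pr(max_{1 ≤ j ≤ 4} |W̄_j − μ_j| ≥ 0.036) ≤ 4·2·exp(−2nε²) = 8 exp(−2·3412·0.036²).
So c = 2·3412·0.036² = 8.8439.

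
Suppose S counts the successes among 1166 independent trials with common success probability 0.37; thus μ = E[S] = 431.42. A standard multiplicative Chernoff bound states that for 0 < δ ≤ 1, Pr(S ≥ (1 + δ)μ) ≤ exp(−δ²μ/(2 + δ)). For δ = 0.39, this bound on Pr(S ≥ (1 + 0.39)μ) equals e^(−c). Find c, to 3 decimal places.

c = δ²μ/(2 + δ) = 0.39²·431.42/(2 + 0.39) = 27.4556.

27.456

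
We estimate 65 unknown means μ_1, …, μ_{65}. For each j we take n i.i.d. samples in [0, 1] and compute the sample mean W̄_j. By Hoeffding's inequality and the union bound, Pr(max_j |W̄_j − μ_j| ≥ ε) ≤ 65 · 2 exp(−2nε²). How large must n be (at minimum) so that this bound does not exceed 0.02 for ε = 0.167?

158

Need 2·65·exp(−2nε²) ≤ 0.02, i.e. exp(−2nε²) ≤ 0.02/130.
So 2nε² ≥ ln(130/0.02) = 8.779557.
Hence n ≥ 8.779557/(2·0.167²) = 157.402.
The smallest integer n is 158.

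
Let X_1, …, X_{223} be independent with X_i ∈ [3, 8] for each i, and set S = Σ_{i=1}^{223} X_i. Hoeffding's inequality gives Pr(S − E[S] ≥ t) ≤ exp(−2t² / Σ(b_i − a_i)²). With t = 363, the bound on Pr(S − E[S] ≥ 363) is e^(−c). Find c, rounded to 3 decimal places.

Σ(b_i − a_i)² = 223·(5)² = 5575.
c = 2t²/5575 = 2·363²/5575 = 47.2714.

47.271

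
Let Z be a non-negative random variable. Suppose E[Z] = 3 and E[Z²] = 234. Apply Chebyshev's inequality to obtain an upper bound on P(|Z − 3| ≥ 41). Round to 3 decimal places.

0.134

Var(Z) = E[Z²] − (E[Z])² = 234 − 9 = 225.
Chebyshev's inequality: P(|Z − μ| ≥ t) ≤ Var(Z)/t² = 225/1681 = 0.1338.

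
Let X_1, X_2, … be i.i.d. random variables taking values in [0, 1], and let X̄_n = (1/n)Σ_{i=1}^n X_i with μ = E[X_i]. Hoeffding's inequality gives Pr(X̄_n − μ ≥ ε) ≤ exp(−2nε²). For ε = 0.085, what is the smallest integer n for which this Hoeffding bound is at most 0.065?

190

Require exp(−2nε²) ≤ 0.065, i.e. 2nε² ≥ ln(1/0.065) = 2.733368.
So n ≥ 2.733368 / (2·0.085²) = 189.160.
The smallest integer n is 190.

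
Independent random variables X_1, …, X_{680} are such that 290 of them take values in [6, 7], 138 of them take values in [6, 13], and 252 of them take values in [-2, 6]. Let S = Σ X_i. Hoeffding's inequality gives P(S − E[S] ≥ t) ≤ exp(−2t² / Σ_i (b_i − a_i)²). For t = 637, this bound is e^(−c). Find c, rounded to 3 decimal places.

Σ(b_i − a_i)² = 290·1² + 138·7² + 252·8² = 23180.
c = 2t² / 23180 = 2·637² / 23180 = 35.0103.

35.010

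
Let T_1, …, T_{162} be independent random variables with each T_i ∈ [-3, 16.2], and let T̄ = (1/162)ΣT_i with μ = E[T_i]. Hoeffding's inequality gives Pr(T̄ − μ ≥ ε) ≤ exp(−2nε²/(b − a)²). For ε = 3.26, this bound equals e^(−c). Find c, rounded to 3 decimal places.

9.341

c = 2nε²/(b − a)² = 2·162·3.26² / 19.2² = 9.3407.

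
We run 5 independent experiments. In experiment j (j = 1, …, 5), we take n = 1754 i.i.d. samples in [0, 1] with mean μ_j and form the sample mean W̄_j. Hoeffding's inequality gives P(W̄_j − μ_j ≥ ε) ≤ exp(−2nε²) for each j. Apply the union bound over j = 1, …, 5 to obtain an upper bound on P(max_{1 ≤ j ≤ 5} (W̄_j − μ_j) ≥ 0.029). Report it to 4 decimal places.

Per-experiment Hoeffding bound: exp(−2·1754·0.029²) = exp(−2.95023) = 0.052328.
Union bound over 5 events: 5·0.052328 = 0.26164.

0.2616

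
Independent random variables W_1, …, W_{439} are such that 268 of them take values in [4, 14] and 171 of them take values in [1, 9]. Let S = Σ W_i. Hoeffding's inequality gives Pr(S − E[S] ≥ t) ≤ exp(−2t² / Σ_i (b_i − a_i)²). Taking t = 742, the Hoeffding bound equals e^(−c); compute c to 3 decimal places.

Σ(b_i − a_i)² = 268·10² + 171·8² = 37744.
c = 2t² / 37744 = 2·742² / 37744 = 29.1736.

29.174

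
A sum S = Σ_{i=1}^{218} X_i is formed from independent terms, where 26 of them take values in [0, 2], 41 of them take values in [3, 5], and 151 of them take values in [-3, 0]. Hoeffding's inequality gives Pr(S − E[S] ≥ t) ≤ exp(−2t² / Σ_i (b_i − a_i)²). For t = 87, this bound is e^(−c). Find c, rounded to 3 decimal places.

Σ(b_i − a_i)² = 26·2² + 41·2² + 151·3² = 1627.
c = 2t² / 1627 = 2·87² / 1627 = 9.3042.

9.304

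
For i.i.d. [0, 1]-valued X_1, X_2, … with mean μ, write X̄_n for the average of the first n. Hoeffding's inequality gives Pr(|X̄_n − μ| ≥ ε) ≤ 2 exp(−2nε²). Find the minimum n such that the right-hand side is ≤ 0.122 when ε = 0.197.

37

Require 2·exp(−2nε²) ≤ 0.122, i.e. 2nε² ≥ ln(2/0.122) = 2.796881.
So n ≥ 2.796881 / (2·0.197²) = 36.034.
The smallest integer n is 37.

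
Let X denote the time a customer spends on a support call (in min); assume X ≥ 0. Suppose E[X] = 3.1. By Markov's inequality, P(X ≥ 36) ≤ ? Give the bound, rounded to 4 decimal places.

0.0861

Markov's inequality: for a non-negative random variable, P(X ≥ a) ≤ E[X]/a.
Here E[X] = 3.1 and a = 36, so the bound is 3.1/36 = 0.0861.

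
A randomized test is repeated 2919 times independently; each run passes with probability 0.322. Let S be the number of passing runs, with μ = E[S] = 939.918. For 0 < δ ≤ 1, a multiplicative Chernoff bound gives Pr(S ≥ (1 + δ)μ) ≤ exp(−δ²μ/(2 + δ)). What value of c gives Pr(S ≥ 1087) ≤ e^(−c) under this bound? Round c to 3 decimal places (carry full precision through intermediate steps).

10.673

Write 1087 = (1 + δ)μ, so δ = 1087/939.918 − 1 = 0.1564839…
Then the exponent is δ²μ/(2 + δ) = (1087 − μ)² / (μ·(2 + δ)) = 10.672911.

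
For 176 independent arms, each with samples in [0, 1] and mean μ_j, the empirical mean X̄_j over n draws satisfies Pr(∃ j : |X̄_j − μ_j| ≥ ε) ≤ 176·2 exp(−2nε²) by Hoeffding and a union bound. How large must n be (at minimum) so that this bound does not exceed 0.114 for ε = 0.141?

203

Need 2·176·exp(−2nε²) ≤ 0.114, i.e. exp(−2nε²) ≤ 0.114/352.
So 2nε² ≥ ln(352/0.114) = 8.035188.
Hence n ≥ 8.035188/(2·0.141²) = 202.082.
The smallest integer n is 203.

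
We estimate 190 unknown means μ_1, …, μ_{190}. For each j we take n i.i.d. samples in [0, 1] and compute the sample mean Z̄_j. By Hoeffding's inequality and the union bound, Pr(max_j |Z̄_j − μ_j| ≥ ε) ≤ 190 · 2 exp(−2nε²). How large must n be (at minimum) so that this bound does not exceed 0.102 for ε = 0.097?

Need 2·190·exp(−2nε²) ≤ 0.102, i.e. exp(−2nε²) ≤ 0.102/380.
So 2nε² ≥ ln(380/0.102) = 8.222954.
Hence n ≥ 8.222954/(2·0.097²) = 436.973.
The smallest integer n is 437.

437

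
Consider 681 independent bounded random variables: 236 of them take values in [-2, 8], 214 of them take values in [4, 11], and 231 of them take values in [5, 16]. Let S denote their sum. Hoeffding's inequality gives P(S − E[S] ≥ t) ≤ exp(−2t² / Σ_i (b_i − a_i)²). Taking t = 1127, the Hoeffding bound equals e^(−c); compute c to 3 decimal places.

Σ(b_i − a_i)² = 236·10² + 214·7² + 231·11² = 62037.
c = 2t² / 62037 = 2·1127² / 62037 = 40.9475.

40.947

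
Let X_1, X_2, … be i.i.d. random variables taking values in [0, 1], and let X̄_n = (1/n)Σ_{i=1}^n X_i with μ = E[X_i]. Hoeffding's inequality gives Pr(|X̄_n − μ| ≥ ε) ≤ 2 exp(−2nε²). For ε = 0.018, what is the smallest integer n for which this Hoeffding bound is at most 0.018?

7270

Require 2·exp(−2nε²) ≤ 0.018, i.e. 2nε² ≥ ln(2/0.018) = 4.710531.
So n ≥ 4.710531 / (2·0.018²) = 7269.338.
The smallest integer n is 7270.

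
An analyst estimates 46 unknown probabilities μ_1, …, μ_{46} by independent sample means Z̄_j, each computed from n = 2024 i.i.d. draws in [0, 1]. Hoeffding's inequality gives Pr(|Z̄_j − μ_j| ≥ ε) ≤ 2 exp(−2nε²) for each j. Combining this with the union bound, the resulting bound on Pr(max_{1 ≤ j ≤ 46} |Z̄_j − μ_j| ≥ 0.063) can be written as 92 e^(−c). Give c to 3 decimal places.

Union bound over the 46 events: Pr(max_{1 ≤ j ≤ 46} |Z̄_j − μ_j| ≥ 0.063) ≤ 46·2·exp(−2nε²) = 92 exp(−2·2024·0.063²).
So c = 2·2024·0.063² = 16.0665.

16.067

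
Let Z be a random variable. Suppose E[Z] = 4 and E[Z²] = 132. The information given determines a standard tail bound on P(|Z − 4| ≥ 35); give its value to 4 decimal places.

0.0947

The first two moments determine the variance, so Chebyshev's inequality is the sharpest standard bound available.
Var(Z) = E[Z²] − (E[Z])² = 132 − 16 = 116.
Chebyshev's inequality: P(|Z − μ| ≥ t) ≤ Var(Z)/t² = 116/1225 = 0.0947.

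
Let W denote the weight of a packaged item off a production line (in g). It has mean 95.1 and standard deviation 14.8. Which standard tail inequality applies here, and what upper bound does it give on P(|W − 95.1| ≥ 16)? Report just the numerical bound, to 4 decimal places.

0.8556

Mean and variance are known, so Chebyshev's inequality applies.
Chebyshev: P(|W − μ| ≥ t) ≤ Var(W)/t².
Var(W) = σ² = 14.8² = 219.04.
Bound = 219.04 / 256 = 0.8556.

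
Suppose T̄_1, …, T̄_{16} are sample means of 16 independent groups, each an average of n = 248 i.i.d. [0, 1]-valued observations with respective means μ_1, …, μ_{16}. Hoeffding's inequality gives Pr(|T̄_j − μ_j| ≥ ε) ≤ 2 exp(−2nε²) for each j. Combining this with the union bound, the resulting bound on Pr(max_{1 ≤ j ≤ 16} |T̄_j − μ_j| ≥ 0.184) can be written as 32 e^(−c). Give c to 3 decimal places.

16.793

Union bound over the 16 events: Pr(max_{1 ≤ j ≤ 16} |T̄_j − μ_j| ≥ 0.184) ≤ 16·2·exp(−2nε²) = 32 exp(−2·248·0.184²).
So c = 2·248·0.184² = 16.7926.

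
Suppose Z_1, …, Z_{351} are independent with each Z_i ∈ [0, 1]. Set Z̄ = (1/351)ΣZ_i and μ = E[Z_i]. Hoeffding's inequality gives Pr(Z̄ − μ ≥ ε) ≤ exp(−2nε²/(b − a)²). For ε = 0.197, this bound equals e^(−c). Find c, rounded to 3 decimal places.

27.244

c = 2nε²/(b − a)² = 2·351·0.197² / 1² = 27.2439.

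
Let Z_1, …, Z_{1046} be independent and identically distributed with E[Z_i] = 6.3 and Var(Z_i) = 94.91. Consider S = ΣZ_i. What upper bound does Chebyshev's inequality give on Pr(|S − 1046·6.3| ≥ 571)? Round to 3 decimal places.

Var(S) = n·Var(Z_i) = 1046·94.91 = 99275.86.
Chebyshev: Pr(|S − 1046·6.3| ≥ 571) ≤ Var(S)/571² = 99275.86/326041 = 0.3045.

0.304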